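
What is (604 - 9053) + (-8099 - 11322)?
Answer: -27870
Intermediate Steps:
(604 - 9053) + (-8099 - 11322) = -8449 - 19421 = -27870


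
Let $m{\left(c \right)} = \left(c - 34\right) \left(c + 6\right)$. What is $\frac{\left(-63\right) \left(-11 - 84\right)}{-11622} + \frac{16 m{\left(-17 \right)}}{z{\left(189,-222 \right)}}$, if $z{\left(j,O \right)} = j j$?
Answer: $- \frac{12163457}{46127718} \approx -0.26369$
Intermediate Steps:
$z{\left(j,O \right)} = j^{2}$
$m{\left(c \right)} = \left(-34 + c\right) \left(6 + c\right)$
$\frac{\left(-63\right) \left(-11 - 84\right)}{-11622} + \frac{16 m{\left(-17 \right)}}{z{\left(189,-222 \right)}} = \frac{\left(-63\right) \left(-11 - 84\right)}{-11622} + \frac{16 \left(-204 + \left(-17\right)^{2} - -476\right)}{189^{2}} = \left(-63\right) \left(-95\right) \left(- \frac{1}{11622}\right) + \frac{16 \left(-204 + 289 + 476\right)}{35721} = 5985 \left(- \frac{1}{11622}\right) + 16 \cdot 561 \cdot \frac{1}{35721} = - \frac{1995}{3874} + 8976 \cdot \frac{1}{35721} = - \frac{1995}{3874} + \frac{2992}{11907} = - \frac{12163457}{46127718}$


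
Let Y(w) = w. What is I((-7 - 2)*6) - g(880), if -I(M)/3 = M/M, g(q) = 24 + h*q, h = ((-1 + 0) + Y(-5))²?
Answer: -31707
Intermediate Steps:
h = 36 (h = ((-1 + 0) - 5)² = (-1 - 5)² = (-6)² = 36)
g(q) = 24 + 36*q
I(M) = -3 (I(M) = -3*M/M = -3*1 = -3)
I((-7 - 2)*6) - g(880) = -3 - (24 + 36*880) = -3 - (24 + 31680) = -3 - 1*31704 = -3 - 31704 = -31707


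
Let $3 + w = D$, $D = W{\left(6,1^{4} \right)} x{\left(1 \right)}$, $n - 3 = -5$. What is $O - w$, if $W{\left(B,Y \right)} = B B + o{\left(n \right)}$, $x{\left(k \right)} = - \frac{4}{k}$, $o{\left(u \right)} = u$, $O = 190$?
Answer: $329$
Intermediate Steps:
$n = -2$ ($n = 3 - 5 = -2$)
$W{\left(B,Y \right)} = -2 + B^{2}$ ($W{\left(B,Y \right)} = B B - 2 = B^{2} - 2 = -2 + B^{2}$)
$D = -136$ ($D = \left(-2 + 6^{2}\right) \left(- \frac{4}{1}\right) = \left(-2 + 36\right) \left(\left(-4\right) 1\right) = 34 \left(-4\right) = -136$)
$w = -139$ ($w = -3 - 136 = -139$)
$O - w = 190 - -139 = 190 + 139 = 329$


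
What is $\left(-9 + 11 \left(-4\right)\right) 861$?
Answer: $-45633$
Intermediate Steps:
$\left(-9 + 11 \left(-4\right)\right) 861 = \left(-9 - 44\right) 861 = \left(-53\right) 861 = -45633$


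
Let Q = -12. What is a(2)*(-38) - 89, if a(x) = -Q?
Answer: -545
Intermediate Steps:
a(x) = 12 (a(x) = -1*(-12) = 12)
a(2)*(-38) - 89 = 12*(-38) - 89 = -456 - 89 = -545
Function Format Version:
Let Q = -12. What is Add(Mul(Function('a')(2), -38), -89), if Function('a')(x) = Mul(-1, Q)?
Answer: -545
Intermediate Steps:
Function('a')(x) = 12 (Function('a')(x) = Mul(-1, -12) = 12)
Add(Mul(Function('a')(2), -38), -89) = Add(Mul(12, -38), -89) = Add(-456, -89) = -545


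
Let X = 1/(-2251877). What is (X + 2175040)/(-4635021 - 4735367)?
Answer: -4897922550079/21100961218276 ≈ -0.23212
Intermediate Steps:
X = -1/2251877 ≈ -4.4407e-7
(X + 2175040)/(-4635021 - 4735367) = (-1/2251877 + 2175040)/(-4635021 - 4735367) = (4897922550079/2251877)/(-9370388) = (4897922550079/2251877)*(-1/9370388) = -4897922550079/21100961218276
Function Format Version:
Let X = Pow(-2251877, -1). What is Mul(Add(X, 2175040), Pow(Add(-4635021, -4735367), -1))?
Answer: Rational(-4897922550079, 21100961218276) ≈ -0.23212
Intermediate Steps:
X = Rational(-1, 2251877) ≈ -4.4407e-7
Mul(Add(X, 2175040), Pow(Add(-4635021, -4735367), -1)) = Mul(Add(Rational(-1, 2251877), 2175040), Pow(Add(-4635021, -4735367), -1)) = Mul(Rational(4897922550079, 2251877), Pow(-9370388, -1)) = Mul(Rational(4897922550079, 2251877), Rational(-1, 9370388)) = Rational(-4897922550079, 21100961218276)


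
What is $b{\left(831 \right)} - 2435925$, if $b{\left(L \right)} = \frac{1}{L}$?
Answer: $- \frac{2024253674}{831} \approx -2.4359 \cdot 10^{6}$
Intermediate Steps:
$b{\left(831 \right)} - 2435925 = \frac{1}{831} - 2435925 = - \frac{2024253674}{831}$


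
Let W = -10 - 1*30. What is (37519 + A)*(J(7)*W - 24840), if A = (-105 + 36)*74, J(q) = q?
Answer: -814214560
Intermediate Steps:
W = -40 (W = -10 - 30 = -40)
A = -5106 (A = -69*74 = -5106)
(37519 + A)*(J(7)*W - 24840) = (37519 - 5106)*(7*(-40) - 24840) = 32413*(-280 - 24840) = 32413*(-25120) = -814214560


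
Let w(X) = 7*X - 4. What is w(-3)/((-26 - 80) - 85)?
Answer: 25/191 ≈ 0.13089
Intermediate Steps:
w(X) = -4 + 7*X
w(-3)/((-26 - 80) - 85) = (-4 + 7*(-3))/((-26 - 80) - 85) = (-4 - 21)/(-106 - 85) = -25/(-191) = -25*(-1/191) = 25/191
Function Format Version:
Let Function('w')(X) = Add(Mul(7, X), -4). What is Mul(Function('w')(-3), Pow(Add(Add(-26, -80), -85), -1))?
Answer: Rational(25, 191) ≈ 0.13089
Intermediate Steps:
Function('w')(X) = Add(-4, Mul(7, X))
Mul(Function('w')(-3), Pow(Add(Add(-26, -80), -85), -1)) = Mul(Add(-4, Mul(7, -3)), Pow(Add(Add(-26, -80), -85), -1)) = Mul(Add(-4, -21), Pow(Add(-106, -85), -1)) = Mul(-25, Pow(-191, -1)) = Mul(-25, Rational(-1, 191)) = Rational(25, 191)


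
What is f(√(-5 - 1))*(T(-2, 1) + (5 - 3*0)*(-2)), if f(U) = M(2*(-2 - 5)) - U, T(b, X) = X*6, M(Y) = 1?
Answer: -4 + 4*I*√6 ≈ -4.0 + 9.798*I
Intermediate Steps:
T(b, X) = 6*X
f(U) = 1 - U
f(√(-5 - 1))*(T(-2, 1) + (5 - 3*0)*(-2)) = (1 - √(-5 - 1))*(6*1 + (5 - 3*0)*(-2)) = (1 - √(-6))*(6 + (5 + 0)*(-2)) = (1 - I*√6)*(6 + 5*(-2)) = (1 - I*√6)*(6 - 10) = (1 - I*√6)*(-4) = -4 + 4*I*√6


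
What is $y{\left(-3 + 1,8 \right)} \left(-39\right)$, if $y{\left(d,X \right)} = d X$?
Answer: $624$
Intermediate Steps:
$y{\left(d,X \right)} = X d$
$y{\left(-3 + 1,8 \right)} \left(-39\right) = 8 \left(-3 + 1\right) \left(-39\right) = 8 \left(-2\right) \left(-39\right) = \left(-16\right) \left(-39\right) = 624$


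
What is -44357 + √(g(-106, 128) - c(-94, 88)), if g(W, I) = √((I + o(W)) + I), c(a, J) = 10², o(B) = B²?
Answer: -44357 + √(-100 + 26*√17) ≈ -44354.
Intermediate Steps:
c(a, J) = 100
g(W, I) = √(W² + 2*I) (g(W, I) = √((I + W²) + I) = √(W² + 2*I))
-44357 + √(g(-106, 128) - c(-94, 88)) = -44357 + √(√((-106)² + 2*128) - 1*100) = -44357 + √(√(11236 + 256) - 100) = -44357 + √(√11492 - 100) = -44357 + √(26*√17 - 100) = -44357 + √(-100 + 26*√17)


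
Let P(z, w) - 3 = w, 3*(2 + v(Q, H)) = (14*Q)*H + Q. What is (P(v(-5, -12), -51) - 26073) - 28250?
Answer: -54371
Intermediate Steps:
v(Q, H) = -2 + Q/3 + 14*H*Q/3 (v(Q, H) = -2 + ((14*Q)*H + Q)/3 = -2 + (14*H*Q + Q)/3 = -2 + (Q + 14*H*Q)/3 = -2 + (Q/3 + 14*H*Q/3) = -2 + Q/3 + 14*H*Q/3)
P(z, w) = 3 + w
(P(v(-5, -12), -51) - 26073) - 28250 = ((3 - 51) - 26073) - 28250 = (-48 - 26073) - 28250 = -26121 - 28250 = -54371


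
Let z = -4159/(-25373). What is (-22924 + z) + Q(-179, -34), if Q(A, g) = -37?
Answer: -582585294/25373 ≈ -22961.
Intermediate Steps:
z = 4159/25373 (z = -4159*(-1/25373) = 4159/25373 ≈ 0.16391)
(-22924 + z) + Q(-179, -34) = (-22924 + 4159/25373) - 37 = -581646493/25373 - 37 = -582585294/25373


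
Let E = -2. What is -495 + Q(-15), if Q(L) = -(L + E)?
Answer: -478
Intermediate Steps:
Q(L) = 2 - L (Q(L) = -(L - 2) = -(-2 + L) = 2 - L)
-495 + Q(-15) = -495 + (2 - 1*(-15)) = -495 + (2 + 15) = -495 + 17 = -478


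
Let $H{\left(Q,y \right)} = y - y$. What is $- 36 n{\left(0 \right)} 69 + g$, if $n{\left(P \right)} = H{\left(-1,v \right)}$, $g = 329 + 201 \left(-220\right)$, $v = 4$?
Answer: $-43891$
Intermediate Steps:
$H{\left(Q,y \right)} = 0$
$g = -43891$ ($g = 329 - 44220 = -43891$)
$n{\left(P \right)} = 0$
$- 36 n{\left(0 \right)} 69 + g = \left(-36\right) 0 \cdot 69 - 43891 = 0 \cdot 69 - 43891 = 0 - 43891 = -43891$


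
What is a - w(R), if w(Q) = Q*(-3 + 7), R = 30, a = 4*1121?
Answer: 4364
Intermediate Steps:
a = 4484
w(Q) = 4*Q (w(Q) = Q*4 = 4*Q)
a - w(R) = 4484 - 4*30 = 4484 - 1*120 = 4484 - 120 = 4364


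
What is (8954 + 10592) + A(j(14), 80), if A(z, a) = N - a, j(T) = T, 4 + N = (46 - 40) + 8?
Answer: 19476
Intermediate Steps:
N = 10 (N = -4 + ((46 - 40) + 8) = -4 + (6 + 8) = -4 + 14 = 10)
A(z, a) = 10 - a
(8954 + 10592) + A(j(14), 80) = (8954 + 10592) + (10 - 1*80) = 19546 + (10 - 80) = 19546 - 70 = 19476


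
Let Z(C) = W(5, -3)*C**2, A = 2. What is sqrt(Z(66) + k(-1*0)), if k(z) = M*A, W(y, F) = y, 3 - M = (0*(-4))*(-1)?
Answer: sqrt(21786) ≈ 147.60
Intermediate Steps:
M = 3 (M = 3 - 0*(-4)*(-1) = 3 - 0*(-1) = 3 - 1*0 = 3 + 0 = 3)
Z(C) = 5*C**2
k(z) = 6 (k(z) = 3*2 = 6)
sqrt(Z(66) + k(-1*0)) = sqrt(5*66**2 + 6) = sqrt(5*4356 + 6) = sqrt(21780 + 6) = sqrt(21786)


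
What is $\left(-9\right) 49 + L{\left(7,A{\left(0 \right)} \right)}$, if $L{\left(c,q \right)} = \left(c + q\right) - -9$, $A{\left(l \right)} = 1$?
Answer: $-424$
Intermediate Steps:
$L{\left(c,q \right)} = 9 + c + q$ ($L{\left(c,q \right)} = \left(c + q\right) + 9 = 9 + c + q$)
$\left(-9\right) 49 + L{\left(7,A{\left(0 \right)} \right)} = \left(-9\right) 49 + \left(9 + 7 + 1\right) = -441 + 17 = -424$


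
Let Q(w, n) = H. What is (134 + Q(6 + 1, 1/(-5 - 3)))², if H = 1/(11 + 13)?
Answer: 10349089/576 ≈ 17967.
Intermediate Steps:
H = 1/24 ≈ 0.041667
Q(w, n) = 1/24
(134 + Q(6 + 1, 1/(-5 - 3)))² = (134 + 1/24)² = (3217/24)² = 10349089/576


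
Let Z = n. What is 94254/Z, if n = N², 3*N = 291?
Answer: 94254/9409 ≈ 10.017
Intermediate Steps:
N = 97 (N = (⅓)*291 = 97)
n = 9409 (n = 97² = 9409)
Z = 9409
94254/Z = 94254/9409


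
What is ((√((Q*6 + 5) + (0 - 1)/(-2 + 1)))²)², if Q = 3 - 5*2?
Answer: 1296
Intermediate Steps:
Q = -7 (Q = 3 - 10 = -7)
((√((Q*6 + 5) + (0 - 1)/(-2 + 1)))²)² = ((√((-7*6 + 5) + (0 - 1)/(-2 + 1)))²)² = ((√((-42 + 5) - 1/(-1)))²)² = ((√(-37 - 1*(-1)))²)² = ((√(-37 + 1))²)² = ((√(-36))²)² = ((6*I)²)² = (-36)² = 1296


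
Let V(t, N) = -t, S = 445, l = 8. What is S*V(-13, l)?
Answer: 5785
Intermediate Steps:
S*V(-13, l) = 445*(-1*(-13)) = 445*13 = 5785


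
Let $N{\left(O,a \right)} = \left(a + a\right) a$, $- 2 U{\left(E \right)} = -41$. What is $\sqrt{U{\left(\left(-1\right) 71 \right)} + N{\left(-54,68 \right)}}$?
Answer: $\frac{\sqrt{37074}}{2} \approx 96.273$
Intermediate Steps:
$U{\left(E \right)} = \frac{41}{2}$ ($U{\left(E \right)} = \left(- \frac{1}{2}\right) \left(-41\right) = \frac{41}{2}$)
$N{\left(O,a \right)} = 2 a^{2}$ ($N{\left(O,a \right)} = 2 a a = 2 a^{2}$)
$\sqrt{U{\left(\left(-1\right) 71 \right)} + N{\left(-54,68 \right)}} = \sqrt{\frac{41}{2} + 2 \cdot 68^{2}} = \sqrt{\frac{41}{2} + 2 \cdot 4624} = \sqrt{\frac{41}{2} + 9248} = \sqrt{\frac{18537}{2}} = \frac{\sqrt{37074}}{2}$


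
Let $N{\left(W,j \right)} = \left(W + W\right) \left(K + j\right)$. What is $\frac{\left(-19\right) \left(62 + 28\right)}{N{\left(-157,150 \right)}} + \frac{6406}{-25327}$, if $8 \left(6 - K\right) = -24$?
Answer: $- \frac{46086131}{210745967} \approx -0.21868$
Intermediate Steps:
$K = 9$ ($K = 6 - -3 = 6 + 3 = 9$)
$N{\left(W,j \right)} = 2 W \left(9 + j\right)$ ($N{\left(W,j \right)} = \left(W + W\right) \left(9 + j\right) = 2 W \left(9 + j\right)$)
$\frac{\left(-19\right) \left(62 + 28\right)}{N{\left(-157,150 \right)}} + \frac{6406}{-25327} = \frac{\left(-19\right) \left(62 + 28\right)}{2 \left(-157\right) \left(9 + 150\right)} + \frac{6406}{-25327} = \frac{\left(-19\right) 90}{2 \left(-157\right) 159} + 6406 \left(- \frac{1}{25327}\right) = - \frac{1710}{-49926} - \frac{6406}{25327} = \left(-1710\right) \left(- \frac{1}{49926}\right) - \frac{6406}{25327} = \frac{285}{8321} - \frac{6406}{25327} = - \frac{46086131}{210745967}$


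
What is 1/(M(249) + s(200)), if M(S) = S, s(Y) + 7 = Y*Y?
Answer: 1/40242 ≈ 2.4850e-5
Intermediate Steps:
s(Y) = -7 + Y² (s(Y) = -7 + Y*Y = -7 + Y²)
1/(M(249) + s(200)) = 1/(249 + (-7 + 200²)) = 1/(249 + (-7 + 40000)) = 1/(249 + 39993) = 1/40242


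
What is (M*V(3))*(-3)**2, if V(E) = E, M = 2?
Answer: 54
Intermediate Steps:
(M*V(3))*(-3)**2 = (2*3)*(-3)**2 = 6*9 = 54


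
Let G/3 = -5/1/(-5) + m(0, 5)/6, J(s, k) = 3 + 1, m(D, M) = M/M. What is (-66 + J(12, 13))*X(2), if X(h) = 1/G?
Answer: -124/7 ≈ -17.714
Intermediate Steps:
m(D, M) = 1
J(s, k) = 4
G = 7/2 (G = 3*(-5/1/(-5) + 1/6) = 3*(-5*1*(-1/5) + 1*(1/6)) = 3*(-5*(-1/5) + 1/6) = 3*(1 + 1/6) = 3*(7/6) = 7/2 ≈ 3.5000)
X(h) = 2/7 (X(h) = 1/(7/2) = 2/7)
(-66 + J(12, 13))*X(2) = (-66 + 4)*(2/7) = -62*2/7 = -124/7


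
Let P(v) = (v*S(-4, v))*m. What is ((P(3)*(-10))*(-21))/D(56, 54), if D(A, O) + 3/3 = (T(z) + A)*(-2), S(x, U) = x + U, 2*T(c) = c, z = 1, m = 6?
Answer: 630/19 ≈ 33.158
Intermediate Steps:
T(c) = c/2
S(x, U) = U + x
D(A, O) = -2 - 2*A (D(A, O) = -1 + ((½)*1 + A)*(-2) = -1 + (½ + A)*(-2) = -1 + (-1 - 2*A) = -2 - 2*A)
P(v) = 6*v*(-4 + v) (P(v) = (v*(v - 4))*6 = (v*(-4 + v))*6 = 6*v*(-4 + v))
((P(3)*(-10))*(-21))/D(56, 54) = (((6*3*(-4 + 3))*(-10))*(-21))/(-2 - 2*56) = (((6*3*(-1))*(-10))*(-21))/(-2 - 112) = (-18*(-10)*(-21))/(-114) = (180*(-21))*(-1/114) = -3780*(-1/114) = 630/19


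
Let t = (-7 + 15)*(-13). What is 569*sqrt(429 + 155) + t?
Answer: -104 + 1138*sqrt(146) ≈ 13647.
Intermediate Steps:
t = -104 (t = 8*(-13) = -104)
569*sqrt(429 + 155) + t = 569*sqrt(429 + 155) - 104 = 569*sqrt(584) - 104 = 569*(2*sqrt(146)) - 104 = 1138*sqrt(146) - 104 = -104 + 1138*sqrt(146)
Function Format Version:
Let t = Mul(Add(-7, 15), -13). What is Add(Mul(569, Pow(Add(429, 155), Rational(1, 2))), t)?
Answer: Add(-104, Mul(1138, Pow(146, Rational(1, 2)))) ≈ 13647.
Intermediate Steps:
t = -104 (t = Mul(8, -13) = -104)
Add(Mul(569, Pow(Add(429, 155), Rational(1, 2))), t) = Add(Mul(569, Pow(Add(429, 155), Rational(1, 2))), -104) = Add(Mul(569, Pow(584, Rational(1, 2))), -104) = Add(Mul(569, Mul(2, Pow(146, Rational(1, 2)))), -104) = Add(Mul(1138, Pow(146, Rational(1, 2))), -104) = Add(-104, Mul(1138, Pow(146, Rational(1, 2))))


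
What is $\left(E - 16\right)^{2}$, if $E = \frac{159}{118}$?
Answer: $\frac{2989441}{13924} \approx 214.7$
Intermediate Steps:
$E = \frac{159}{118}$ ($E = 159 \cdot \frac{1}{118} = \frac{159}{118} \approx 1.3475$)
$\left(E - 16\right)^{2} = \left(\frac{159}{118} - 16\right)^{2} = \left(- \frac{1729}{118}\right)^{2} = \frac{2989441}{13924}$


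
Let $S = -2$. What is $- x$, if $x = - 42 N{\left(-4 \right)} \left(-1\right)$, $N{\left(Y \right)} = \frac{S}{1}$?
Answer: $84$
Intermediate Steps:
$N{\left(Y \right)} = -2$ ($N{\left(Y \right)} = - \frac{2}{1} = \left(-2\right) 1 = -2$)
$x = -84$ ($x = \left(-42\right) \left(-2\right) \left(-1\right) = 84 \left(-1\right) = -84$)
$- x = \left(-1\right) \left(-84\right) = 84$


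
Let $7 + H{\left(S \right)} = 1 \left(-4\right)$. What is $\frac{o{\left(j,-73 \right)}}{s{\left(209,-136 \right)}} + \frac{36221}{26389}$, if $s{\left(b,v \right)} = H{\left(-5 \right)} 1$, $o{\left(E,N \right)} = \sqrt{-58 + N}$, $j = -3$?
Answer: $\frac{36221}{26389} - \frac{i \sqrt{131}}{11} \approx 1.3726 - 1.0405 i$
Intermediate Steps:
$H{\left(S \right)} = -11$ ($H{\left(S \right)} = -7 + 1 \left(-4\right) = -7 - 4 = -11$)
$s{\left(b,v \right)} = -11$ ($s{\left(b,v \right)} = \left(-11\right) 1 = -11$)
$\frac{o{\left(j,-73 \right)}}{s{\left(209,-136 \right)}} + \frac{36221}{26389} = \frac{\sqrt{-58 - 73}}{-11} + \frac{36221}{26389} = \sqrt{-131} \left(- \frac{1}{11}\right) + 36221 \cdot \frac{1}{26389} = i \sqrt{131} \left(- \frac{1}{11}\right) + \frac{36221}{26389} = - \frac{i \sqrt{131}}{11} + \frac{36221}{26389} = \frac{36221}{26389} - \frac{i \sqrt{131}}{11}$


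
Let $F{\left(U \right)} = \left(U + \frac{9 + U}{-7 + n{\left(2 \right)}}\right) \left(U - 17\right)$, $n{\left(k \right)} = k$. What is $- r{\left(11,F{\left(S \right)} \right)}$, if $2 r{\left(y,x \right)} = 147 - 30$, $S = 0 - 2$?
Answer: $- \frac{117}{2} \approx -58.5$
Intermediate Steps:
$S = -2$
$F{\left(U \right)} = \left(-17 + U\right) \left(- \frac{9}{5} + \frac{4 U}{5}\right)$ ($F{\left(U \right)} = \left(U + \frac{9 + U}{-7 + 2}\right) \left(U - 17\right) = \left(U + \frac{9 + U}{-5}\right) \left(-17 + U\right) = \left(U + \left(9 + U\right) \left(- \frac{1}{5}\right)\right) \left(-17 + U\right) = \left(U - \left(\frac{9}{5} + \frac{U}{5}\right)\right) \left(-17 + U\right) = \left(- \frac{9}{5} + \frac{4 U}{5}\right) \left(-17 + U\right) = \left(-17 + U\right) \left(- \frac{9}{5} + \frac{4 U}{5}\right)$)
$r{\left(y,x \right)} = \frac{117}{2}$ ($r{\left(y,x \right)} = \frac{147 - 30}{2} = \frac{1}{2} \cdot 117 = \frac{117}{2}$)
$- r{\left(11,F{\left(S \right)} \right)} = \left(-1\right) \frac{117}{2} = - \frac{117}{2}$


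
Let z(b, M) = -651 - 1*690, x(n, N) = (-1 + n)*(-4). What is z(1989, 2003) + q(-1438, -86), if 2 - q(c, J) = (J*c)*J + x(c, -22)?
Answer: 10628353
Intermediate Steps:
x(n, N) = 4 - 4*n
z(b, M) = -1341 (z(b, M) = -651 - 690 = -1341)
q(c, J) = -2 + 4*c - c*J² (q(c, J) = 2 - ((J*c)*J + (4 - 4*c)) = 2 - (c*J² + (4 - 4*c)) = 2 - (4 - 4*c + c*J²) = 2 + (-4 + 4*c - c*J²) = -2 + 4*c - c*J²)
z(1989, 2003) + q(-1438, -86) = -1341 + (-2 + 4*(-1438) - 1*(-1438)*(-86)²) = -1341 + (-2 - 5752 - 1*(-1438)*7396) = -1341 + (-2 - 5752 + 10635448) = -1341 + 10629694 = 10628353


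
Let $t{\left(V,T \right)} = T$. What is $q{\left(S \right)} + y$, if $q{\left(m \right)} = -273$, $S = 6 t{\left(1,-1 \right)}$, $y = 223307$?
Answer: $223034$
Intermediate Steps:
$S = -6$ ($S = 6 \left(-1\right) = -6$)
$q{\left(S \right)} + y = -273 + 223307 = 223034$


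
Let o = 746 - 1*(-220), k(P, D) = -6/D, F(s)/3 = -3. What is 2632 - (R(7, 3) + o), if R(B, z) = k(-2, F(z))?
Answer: 4996/3 ≈ 1665.3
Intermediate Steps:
F(s) = -9 (F(s) = 3*(-3) = -9)
R(B, z) = ⅔ (R(B, z) = -6/(-9) = -6*(-⅑) = ⅔)
o = 966 (o = 746 + 220 = 966)
2632 - (R(7, 3) + o) = 2632 - (⅔ + 966) = 2632 - 1*2900/3 = 2632 - 2900/3 = 4996/3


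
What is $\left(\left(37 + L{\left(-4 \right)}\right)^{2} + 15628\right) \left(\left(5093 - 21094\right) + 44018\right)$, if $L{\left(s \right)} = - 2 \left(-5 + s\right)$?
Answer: $522601101$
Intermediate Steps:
$L{\left(s \right)} = 10 - 2 s$
$\left(\left(37 + L{\left(-4 \right)}\right)^{2} + 15628\right) \left(\left(5093 - 21094\right) + 44018\right) = \left(\left(37 + \left(10 - -8\right)\right)^{2} + 15628\right) \left(\left(5093 - 21094\right) + 44018\right) = \left(\left(37 + \left(10 + 8\right)\right)^{2} + 15628\right) \left(\left(5093 - 21094\right) + 44018\right) = \left(\left(37 + 18\right)^{2} + 15628\right) \left(-16001 + 44018\right) = \left(55^{2} + 15628\right) 28017 = \left(3025 + 15628\right) 28017 = 18653 \cdot 28017 = 522601101$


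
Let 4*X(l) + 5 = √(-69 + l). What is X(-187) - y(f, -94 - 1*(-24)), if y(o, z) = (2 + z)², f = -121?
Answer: -18501/4 + 4*I ≈ -4625.3 + 4.0*I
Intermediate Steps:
X(l) = -5/4 + √(-69 + l)/4
X(-187) - y(f, -94 - 1*(-24)) = (-5/4 + √(-69 - 187)/4) - (2 + (-94 - 1*(-24)))² = (-5/4 + √(-256)/4) - (2 + (-94 + 24))² = (-5/4 + (16*I)/4) - (2 - 70)² = (-5/4 + 4*I) - 1*(-68)² = (-5/4 + 4*I) - 1*4624 = (-5/4 + 4*I) - 4624 = -18501/4 + 4*I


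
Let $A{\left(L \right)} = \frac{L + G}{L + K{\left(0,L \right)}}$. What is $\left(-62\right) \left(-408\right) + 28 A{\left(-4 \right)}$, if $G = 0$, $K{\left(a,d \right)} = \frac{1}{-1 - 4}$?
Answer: $\frac{75968}{3} \approx 25323.0$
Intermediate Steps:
$K{\left(a,d \right)} = - \frac{1}{5}$ ($K{\left(a,d \right)} = \frac{1}{-5} = - \frac{1}{5}$)
$A{\left(L \right)} = \frac{L}{- \frac{1}{5} + L}$ ($A{\left(L \right)} = \frac{L + 0}{L - \frac{1}{5}} = \frac{L}{- \frac{1}{5} + L}$)
$\left(-62\right) \left(-408\right) + 28 A{\left(-4 \right)} = \left(-62\right) \left(-408\right) + 28 \cdot 5 \left(-4\right) \frac{1}{-1 + 5 \left(-4\right)} = 25296 + 28 \cdot 5 \left(-4\right) \frac{1}{-1 - 20} = 25296 + 28 \cdot 5 \left(-4\right) \frac{1}{-21} = 25296 + 28 \cdot 5 \left(-4\right) \left(- \frac{1}{21}\right) = 25296 + 28 \cdot \frac{20}{21} = 25296 + \frac{80}{3} = \frac{75968}{3}$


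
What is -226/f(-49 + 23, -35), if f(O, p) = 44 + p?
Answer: -226/9 ≈ -25.111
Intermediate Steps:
-226/f(-49 + 23, -35) = -226/(44 - 35) = -226/9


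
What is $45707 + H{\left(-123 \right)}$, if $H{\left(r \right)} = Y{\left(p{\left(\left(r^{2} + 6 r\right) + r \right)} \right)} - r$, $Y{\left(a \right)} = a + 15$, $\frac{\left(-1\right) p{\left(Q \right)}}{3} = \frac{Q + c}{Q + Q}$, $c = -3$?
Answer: $\frac{436063375}{9512} \approx 45844.0$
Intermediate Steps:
$p{\left(Q \right)} = - \frac{3 \left(-3 + Q\right)}{2 Q}$ ($p{\left(Q \right)} = - 3 \frac{Q - 3}{Q + Q} = - 3 \frac{-3 + Q}{2 Q} = - \frac{3 \left(-3 + Q\right)}{2 Q}$)
$Y{\left(a \right)} = 15 + a$
$H{\left(r \right)} = 15 - r + \frac{3 \left(3 - r^{2} - 7 r\right)}{2 \left(r^{2} + 7 r\right)}$ ($H{\left(r \right)} = \left(15 + \frac{3 \left(3 - \left(\left(r^{2} + 6 r\right) + r\right)\right)}{2 \left(\left(r^{2} + 6 r\right) + r\right)}\right) - r = \left(15 + \frac{3 \left(3 - \left(r^{2} + 7 r\right)\right)}{2 \left(r^{2} + 7 r\right)}\right) - r = \left(15 + \frac{3 \left(3 - r^{2} - 7 r\right)}{2 \left(r^{2} + 7 r\right)}\right) - r = 15 - r + \frac{3 \left(3 - r^{2} - 7 r\right)}{2 \left(r^{2} + 7 r\right)}$)
$45707 + H{\left(-123 \right)} = 45707 + \frac{9 - 2 \left(-123\right)^{3} + 13 \left(-123\right)^{2} + 189 \left(-123\right)}{2 \left(-123\right) \left(7 - 123\right)} = 45707 + \frac{1}{2} \left(- \frac{1}{123}\right) \frac{1}{-116} \left(9 - -3721734 + 13 \cdot 15129 - 23247\right) = 45707 + \frac{1}{2} \left(- \frac{1}{123}\right) \left(- \frac{1}{116}\right) \left(9 + 3721734 + 196677 - 23247\right) = 45707 + \frac{1}{2} \left(- \frac{1}{123}\right) \left(- \frac{1}{116}\right) 3895173 = 45707 + \frac{1298391}{9512} = \frac{436063375}{9512}$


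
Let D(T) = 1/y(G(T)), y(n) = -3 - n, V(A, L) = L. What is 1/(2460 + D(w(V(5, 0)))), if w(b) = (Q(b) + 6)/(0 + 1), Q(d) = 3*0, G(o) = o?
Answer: 9/22139 ≈ 0.00040652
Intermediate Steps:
Q(d) = 0
w(b) = 6 (w(b) = (0 + 6)/(0 + 1) = 6/1 = 6*1 = 6)
D(T) = 1/(-3 - T)
1/(2460 + D(w(V(5, 0)))) = 1/(2460 - 1/(3 + 6)) = 1/(2460 - 1/9) = 1/(2460 - 1*⅑) = 1/(2460 - ⅑) = 1/(22139/9) = 9/22139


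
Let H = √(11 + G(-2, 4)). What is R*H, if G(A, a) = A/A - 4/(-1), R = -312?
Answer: -1248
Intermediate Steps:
G(A, a) = 5 (G(A, a) = 1 - 4*(-1) = 1 + 4 = 5)
H = 4 (H = √(11 + 5) = √16 = 4)
R*H = -312*4 = -1248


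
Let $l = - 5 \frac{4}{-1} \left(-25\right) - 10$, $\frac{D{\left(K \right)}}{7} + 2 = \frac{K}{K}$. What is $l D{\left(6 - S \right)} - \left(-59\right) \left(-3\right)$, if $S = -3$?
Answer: $3393$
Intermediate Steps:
$D{\left(K \right)} = -7$ ($D{\left(K \right)} = -14 + 7 \frac{K}{K} = -14 + 7 \cdot 1 = -14 + 7 = -7$)
$l = -510$ ($l = - 5 \cdot 4 \left(-1\right) \left(-25\right) - 10 = \left(-5\right) \left(-4\right) \left(-25\right) - 10 = 20 \left(-25\right) - 10 = -500 - 10 = -510$)
$l D{\left(6 - S \right)} - \left(-59\right) \left(-3\right) = \left(-510\right) \left(-7\right) - \left(-59\right) \left(-3\right) = 3570 - 177 = 3393$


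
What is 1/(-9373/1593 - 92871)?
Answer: -1593/147952876 ≈ -1.0767e-5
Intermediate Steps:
1/(-9373/1593 - 92871) = 1/(-147952876/1593) = -1593/147952876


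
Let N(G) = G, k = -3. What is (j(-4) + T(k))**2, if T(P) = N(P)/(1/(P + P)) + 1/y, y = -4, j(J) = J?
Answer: 3025/16 ≈ 189.06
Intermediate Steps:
T(P) = -1/4 + 2*P**2 (T(P) = P/(1/(P + P)) + 1/(-4) = P/(1/(2*P)) + 1*(-1/4) = P/((1/(2*P))) - 1/4 = P*(2*P) - 1/4 = 2*P**2 - 1/4 = -1/4 + 2*P**2)
(j(-4) + T(k))**2 = (-4 + (-1/4 + 2*(-3)**2))**2 = (-4 + (-1/4 + 2*9))**2 = (-4 + (-1/4 + 18))**2 = (-4 + 71/4)**2 = (55/4)**2 = 3025/16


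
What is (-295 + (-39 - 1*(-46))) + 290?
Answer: 2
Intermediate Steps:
(-295 + (-39 - 1*(-46))) + 290 = (-295 + (-39 + 46)) + 290 = (-295 + 7) + 290 = -288 + 290 = 2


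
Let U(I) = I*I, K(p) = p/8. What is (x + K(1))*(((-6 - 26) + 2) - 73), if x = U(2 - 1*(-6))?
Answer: -52839/8 ≈ -6604.9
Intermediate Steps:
K(p) = p/8 (K(p) = p*(1/8) = p/8)
U(I) = I**2
x = 64 (x = (2 - 1*(-6))**2 = (2 + 6)**2 = 8**2 = 64)
(x + K(1))*(((-6 - 26) + 2) - 73) = (64 + (1/8)*1)*(((-6 - 26) + 2) - 73) = (64 + 1/8)*((-32 + 2) - 73) = 513*(-30 - 73)/8 = (513/8)*(-103) = -52839/8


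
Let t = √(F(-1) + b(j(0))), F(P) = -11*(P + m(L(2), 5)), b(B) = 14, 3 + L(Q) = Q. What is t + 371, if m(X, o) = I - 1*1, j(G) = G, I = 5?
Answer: 371 + I*√19 ≈ 371.0 + 4.3589*I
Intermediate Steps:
L(Q) = -3 + Q
m(X, o) = 4 (m(X, o) = 5 - 1*1 = 5 - 1 = 4)
F(P) = -44 - 11*P (F(P) = -11*(P + 4) = -11*(4 + P) = -44 - 11*P)
t = I*√19 (t = √((-44 - 11*(-1)) + 14) = √((-44 + 11) + 14) = √(-33 + 14) = √(-19) = I*√19 ≈ 4.3589*I)
t + 371 = I*√19 + 371 = 371 + I*√19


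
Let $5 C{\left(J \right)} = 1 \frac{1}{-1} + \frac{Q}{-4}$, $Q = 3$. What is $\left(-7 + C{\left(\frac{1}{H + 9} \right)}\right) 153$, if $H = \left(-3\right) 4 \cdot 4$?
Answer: $- \frac{22491}{20} \approx -1124.6$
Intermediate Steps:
$H = -48$ ($H = \left(-12\right) 4 = -48$)
$C{\left(J \right)} = - \frac{7}{20}$ ($C{\left(J \right)} = \frac{1 \frac{1}{-1} + \frac{3}{-4}}{5} = \frac{1 \left(-1\right) + 3 \left(- \frac{1}{4}\right)}{5} = \frac{-1 - \frac{3}{4}}{5} = \frac{1}{5} \left(- \frac{7}{4}\right) = - \frac{7}{20}$)
$\left(-7 + C{\left(\frac{1}{H + 9} \right)}\right) 153 = \left(-7 - \frac{7}{20}\right) 153 = \left(- \frac{147}{20}\right) 153 = - \frac{22491}{20}$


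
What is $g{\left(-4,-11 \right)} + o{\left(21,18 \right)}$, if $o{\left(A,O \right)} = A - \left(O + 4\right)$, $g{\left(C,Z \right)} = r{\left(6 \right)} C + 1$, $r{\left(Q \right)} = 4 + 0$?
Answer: $-16$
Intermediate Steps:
$r{\left(Q \right)} = 4$
$g{\left(C,Z \right)} = 1 + 4 C$ ($g{\left(C,Z \right)} = 4 C + 1 = 1 + 4 C$)
$o{\left(A,O \right)} = -4 + A - O$ ($o{\left(A,O \right)} = A - \left(4 + O\right) = -4 + A - O$)
$g{\left(-4,-11 \right)} + o{\left(21,18 \right)} = \left(1 + 4 \left(-4\right)\right) - 1 = \left(1 - 16\right) - 1 = -15 - 1 = -16$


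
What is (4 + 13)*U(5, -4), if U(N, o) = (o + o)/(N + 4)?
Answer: -136/9 ≈ -15.111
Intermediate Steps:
U(N, o) = 2*o/(4 + N) (U(N, o) = (2*o)/(4 + N) = 2*o/(4 + N))
(4 + 13)*U(5, -4) = (4 + 13)*(2*(-4)/(4 + 5)) = 17*(2*(-4)/9) = 17*(2*(-4)*(1/9)) = 17*(-8/9) = -136/9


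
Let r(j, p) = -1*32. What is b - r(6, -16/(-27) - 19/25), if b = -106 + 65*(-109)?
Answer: -7159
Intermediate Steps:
r(j, p) = -32
b = -7191 (b = -106 - 7085 = -7191)
b - r(6, -16/(-27) - 19/25) = -7191 - 1*(-32) = -7191 + 32 = -7159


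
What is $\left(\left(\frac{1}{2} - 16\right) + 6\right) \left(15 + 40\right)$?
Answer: $- \frac{1045}{2} \approx -522.5$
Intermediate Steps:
$\left(\left(\frac{1}{2} - 16\right) + 6\right) \left(15 + 40\right) = \left(\left(\frac{1}{2} - 16\right) + 6\right) 55 = \left(- \frac{31}{2} + 6\right) 55 = \left(- \frac{19}{2}\right) 55 = - \frac{1045}{2}$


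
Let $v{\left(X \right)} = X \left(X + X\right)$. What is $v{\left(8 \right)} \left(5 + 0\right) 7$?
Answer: $4480$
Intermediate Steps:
$v{\left(X \right)} = 2 X^{2}$ ($v{\left(X \right)} = X 2 X = 2 X^{2}$)
$v{\left(8 \right)} \left(5 + 0\right) 7 = 2 \cdot 8^{2} \left(5 + 0\right) 7 = 2 \cdot 64 \cdot 5 \cdot 7 = 128 \cdot 35 = 4480$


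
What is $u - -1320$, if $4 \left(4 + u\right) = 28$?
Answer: $1323$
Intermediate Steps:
$u = 3$ ($u = -4 + \frac{1}{4} \cdot 28 = -4 + 7 = 3$)
$u - -1320 = 3 - -1320 = 3 + 1320 = 1323$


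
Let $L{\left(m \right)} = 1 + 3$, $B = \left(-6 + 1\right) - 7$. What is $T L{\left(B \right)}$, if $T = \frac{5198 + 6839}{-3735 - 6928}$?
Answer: $- \frac{48148}{10663} \approx -4.5154$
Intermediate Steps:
$B = -12$ ($B = -5 - 7 = -12$)
$L{\left(m \right)} = 4$
$T = - \frac{12037}{10663}$ ($T = \frac{12037}{-10663} = 12037 \left(- \frac{1}{10663}\right) = - \frac{12037}{10663} \approx -1.1289$)
$T L{\left(B \right)} = \left(- \frac{12037}{10663}\right) 4 = - \frac{48148}{10663}$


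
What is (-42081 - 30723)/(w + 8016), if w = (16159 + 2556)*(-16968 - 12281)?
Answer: 72804/547387019 ≈ 0.00013300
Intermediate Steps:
w = -547395035 (w = 18715*(-29249) = -547395035)
(-42081 - 30723)/(w + 8016) = (-42081 - 30723)/(-547395035 + 8016) = -72804/(-547387019) = -72804*(-1/547387019) = 72804/547387019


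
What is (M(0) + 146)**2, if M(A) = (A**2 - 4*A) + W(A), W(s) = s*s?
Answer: 21316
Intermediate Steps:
W(s) = s**2
M(A) = -4*A + 2*A**2 (M(A) = (A**2 - 4*A) + A**2 = -4*A + 2*A**2)
(M(0) + 146)**2 = (2*0*(-2 + 0) + 146)**2 = (2*0*(-2) + 146)**2 = (0 + 146)**2 = 146**2 = 21316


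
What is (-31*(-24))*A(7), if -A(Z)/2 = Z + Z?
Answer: -20832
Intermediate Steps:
A(Z) = -4*Z (A(Z) = -2*(Z + Z) = -4*Z)
(-31*(-24))*A(7) = (-31*(-24))*(-4*7) = 744*(-28) = -20832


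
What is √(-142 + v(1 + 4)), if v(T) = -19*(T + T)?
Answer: 2*I*√83 ≈ 18.221*I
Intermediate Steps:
v(T) = -38*T
√(-142 + v(1 + 4)) = √(-142 - 38*(1 + 4)) = √(-142 - 38*5) = √(-142 - 190) = √(-332) = 2*I*√83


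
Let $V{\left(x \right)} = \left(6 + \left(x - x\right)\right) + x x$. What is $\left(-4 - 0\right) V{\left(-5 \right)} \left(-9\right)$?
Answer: $1116$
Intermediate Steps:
$V{\left(x \right)} = 6 + x^{2}$ ($V{\left(x \right)} = \left(6 + 0\right) + x^{2} = 6 + x^{2}$)
$\left(-4 - 0\right) V{\left(-5 \right)} \left(-9\right) = \left(-4 - 0\right) \left(6 + \left(-5\right)^{2}\right) \left(-9\right) = \left(-4 + 0\right) \left(6 + 25\right) \left(-9\right) = \left(-4\right) 31 \left(-9\right) = \left(-124\right) \left(-9\right) = 1116$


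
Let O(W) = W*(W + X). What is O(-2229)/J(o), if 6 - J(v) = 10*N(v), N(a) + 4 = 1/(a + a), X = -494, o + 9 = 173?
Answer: 47400428/359 ≈ 1.3203e+5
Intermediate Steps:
o = 164 (o = -9 + 173 = 164)
O(W) = W*(-494 + W) (O(W) = W*(W - 494) = W*(-494 + W))
N(a) = -4 + 1/(2*a) (N(a) = -4 + 1/(a + a) = -4 + 1/(2*a))
J(v) = 46 - 5/v (J(v) = 6 - 10*(-4 + 1/(2*v)) = 6 - (-40 + 5/v) = 6 + (40 - 5/v) = 46 - 5/v)
O(-2229)/J(o) = (-2229*(-494 - 2229))/(46 - 5/164) = (-2229*(-2723))/(46 - 5*1/164) = 6069567/(46 - 5/164) = 6069567/(7539/164) = 6069567*(164/7539) = 47400428/359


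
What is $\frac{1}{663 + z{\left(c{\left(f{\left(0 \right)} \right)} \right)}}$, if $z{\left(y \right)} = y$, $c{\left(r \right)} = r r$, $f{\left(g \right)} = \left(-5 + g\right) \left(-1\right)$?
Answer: $\frac{1}{688} \approx 0.0014535$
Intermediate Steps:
$f{\left(g \right)} = 5 - g$
$c{\left(r \right)} = r^{2}$
$\frac{1}{663 + z{\left(c{\left(f{\left(0 \right)} \right)} \right)}} = \frac{1}{663 + \left(5 - 0\right)^{2}} = \frac{1}{663 + \left(5 + 0\right)^{2}} = \frac{1}{663 + 5^{2}} = \frac{1}{663 + 25} = \frac{1}{688}$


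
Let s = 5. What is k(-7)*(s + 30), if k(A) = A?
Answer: -245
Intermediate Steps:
k(-7)*(s + 30) = -7*(5 + 30) = -7*35 = -245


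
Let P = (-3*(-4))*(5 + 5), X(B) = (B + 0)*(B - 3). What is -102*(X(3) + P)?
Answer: -12240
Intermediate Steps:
X(B) = B*(-3 + B)
P = 120 (P = 12*10 = 120)
-102*(X(3) + P) = -102*(3*(-3 + 3) + 120) = -102*(3*0 + 120) = -102*(0 + 120) = -102*120 = -12240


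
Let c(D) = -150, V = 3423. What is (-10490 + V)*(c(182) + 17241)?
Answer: -120782097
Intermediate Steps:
(-10490 + V)*(c(182) + 17241) = (-10490 + 3423)*(-150 + 17241) = -7067*17091 = -120782097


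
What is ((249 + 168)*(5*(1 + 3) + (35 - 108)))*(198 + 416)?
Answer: -13570014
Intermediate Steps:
((249 + 168)*(5*(1 + 3) + (35 - 108)))*(198 + 416) = (417*(5*4 - 73))*614 = (417*(20 - 73))*614 = (417*(-53))*614 = -22101*614 = -13570014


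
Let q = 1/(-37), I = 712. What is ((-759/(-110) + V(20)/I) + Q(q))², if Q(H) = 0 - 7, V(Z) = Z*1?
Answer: 1024/198025 ≈ 0.0051711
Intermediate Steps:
q = -1/37 ≈ -0.027027
V(Z) = Z
Q(H) = -7
((-759/(-110) + V(20)/I) + Q(q))² = ((-759/(-110) + 20/712) - 7)² = ((-759*(-1/110) + 20*(1/712)) - 7)² = ((69/10 + 5/178) - 7)² = (3083/445 - 7)² = (-32/445)² = 1024/198025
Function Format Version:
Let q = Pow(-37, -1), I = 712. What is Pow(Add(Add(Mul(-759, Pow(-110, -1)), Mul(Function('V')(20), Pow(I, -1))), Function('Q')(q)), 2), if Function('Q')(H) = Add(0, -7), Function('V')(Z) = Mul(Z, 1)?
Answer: Rational(1024, 198025) ≈ 0.0051711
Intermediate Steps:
q = Rational(-1, 37) ≈ -0.027027
Function('V')(Z) = Z
Function('Q')(H) = -7
Pow(Add(Add(Mul(-759, Pow(-110, -1)), Mul(Function('V')(20), Pow(I, -1))), Function('Q')(q)), 2) = Pow(Add(Add(Mul(-759, Pow(-110, -1)), Mul(20, Pow(712, -1))), -7), 2) = Pow(Add(Add(Mul(-759, Rational(-1, 110)), Mul(20, Rational(1, 712))), -7), 2) = Pow(Add(Add(Rational(69, 10), Rational(5, 178)), -7), 2) = Pow(Add(Rational(3083, 445), -7), 2) = Pow(Rational(-32, 445), 2) = Rational(1024, 198025)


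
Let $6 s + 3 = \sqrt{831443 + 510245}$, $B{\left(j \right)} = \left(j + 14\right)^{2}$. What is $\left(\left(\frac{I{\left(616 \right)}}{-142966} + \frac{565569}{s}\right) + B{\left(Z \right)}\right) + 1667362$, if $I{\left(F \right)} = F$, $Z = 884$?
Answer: $\frac{237252796660469816}{95907239957} + \frac{6786828 \sqrt{335422}}{1341679} \approx 2.4767 \cdot 10^{6}$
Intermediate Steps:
$B{\left(j \right)} = \left(14 + j\right)^{2}$
$s = - \frac{1}{2} + \frac{\sqrt{335422}}{3}$ ($s = - \frac{1}{2} + \frac{\sqrt{831443 + 510245}}{6} = - \frac{1}{2} + \frac{\sqrt{1341688}}{6} = - \frac{1}{2} + \frac{2 \sqrt{335422}}{6} = - \frac{1}{2} + \frac{\sqrt{335422}}{3} \approx 192.55$)
$\left(\left(\frac{I{\left(616 \right)}}{-142966} + \frac{565569}{s}\right) + B{\left(Z \right)}\right) + 1667362 = \left(\left(\frac{616}{-142966} + \frac{565569}{- \frac{1}{2} + \frac{\sqrt{335422}}{3}}\right) + \left(14 + 884\right)^{2}\right) + 1667362 = \left(\left(616 \left(- \frac{1}{142966}\right) + \frac{565569}{- \frac{1}{2} + \frac{\sqrt{335422}}{3}}\right) + 898^{2}\right) + 1667362 = \left(\left(- \frac{308}{71483} + \frac{565569}{- \frac{1}{2} + \frac{\sqrt{335422}}{3}}\right) + 806404\right) + 1667362 = \left(\frac{57644176824}{71483} + \frac{565569}{- \frac{1}{2} + \frac{\sqrt{335422}}{3}}\right) + 1667362 = \frac{176832214670}{71483} + \frac{565569}{- \frac{1}{2} + \frac{\sqrt{335422}}{3}}$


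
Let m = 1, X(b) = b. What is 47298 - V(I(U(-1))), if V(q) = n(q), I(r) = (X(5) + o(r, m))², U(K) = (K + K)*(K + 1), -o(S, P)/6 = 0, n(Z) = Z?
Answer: 47273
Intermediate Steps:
o(S, P) = 0 (o(S, P) = -6*0 = 0)
U(K) = 2*K*(1 + K) (U(K) = (2*K)*(1 + K) = 2*K*(1 + K))
I(r) = 25 (I(r) = (5 + 0)² = 5² = 25)
V(q) = q
47298 - V(I(U(-1))) = 47298 - 1*25 = 47298 - 25 = 47273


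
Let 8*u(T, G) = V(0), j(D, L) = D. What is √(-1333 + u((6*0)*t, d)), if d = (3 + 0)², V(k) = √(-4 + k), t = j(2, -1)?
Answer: √(-5332 + I)/2 ≈ 0.0034237 + 36.51*I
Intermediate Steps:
t = 2
d = 9 (d = 3² = 9)
u(T, G) = I/4 (u(T, G) = √(-4 + 0)/8 = √(-4)/8 = (2*I)/8 = I/4)
√(-1333 + u((6*0)*t, d)) = √(-1333 + I/4)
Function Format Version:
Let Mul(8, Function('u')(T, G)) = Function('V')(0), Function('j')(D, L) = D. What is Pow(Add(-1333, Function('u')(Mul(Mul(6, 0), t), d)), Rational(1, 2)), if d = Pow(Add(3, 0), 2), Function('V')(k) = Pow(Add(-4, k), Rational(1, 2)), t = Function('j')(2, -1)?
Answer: Mul(Rational(1, 2), Pow(Add(-5332, I), Rational(1, 2))) ≈ Add(0.0034237, Mul(36.510, I))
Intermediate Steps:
t = 2
d = 9 (d = Pow(3, 2) = 9)
Function('u')(T, G) = Mul(Rational(1, 4), I) (Function('u')(T, G) = Mul(Rational(1, 8), Pow(Add(-4, 0), Rational(1, 2))) = Mul(Rational(1, 8), Pow(-4, Rational(1, 2))) = Mul(Rational(1, 8), Mul(2, I)) = Mul(Rational(1, 4), I))
Pow(Add(-1333, Function('u')(Mul(Mul(6, 0), t), d)), Rational(1, 2)) = Pow(Add(-1333, Mul(Rational(1, 4), I)), Rational(1, 2))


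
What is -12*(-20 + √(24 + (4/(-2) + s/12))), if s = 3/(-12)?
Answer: 240 - √3165 ≈ 183.74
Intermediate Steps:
s = -¼ (s = 3*(-1/12) = -¼ ≈ -0.25000)
-12*(-20 + √(24 + (4/(-2) + s/12))) = -12*(-20 + √(24 + (4/(-2) - ¼/12))) = -12*(-20 + √(24 + (4*(-½) - ¼*1/12))) = -12*(-20 + √(24 + (-2 - 1/48))) = -12*(-20 + √(24 - 97/48)) = -12*(-20 + √(1055/48)) = -12*(-20 + √3165/12) = 240 - √3165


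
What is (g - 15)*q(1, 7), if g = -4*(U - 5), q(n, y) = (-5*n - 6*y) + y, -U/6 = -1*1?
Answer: 760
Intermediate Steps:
U = 6 (U = -(-6) = -6*(-1) = 6)
q(n, y) = -5*n - 5*y (q(n, y) = (-6*y - 5*n) + y = -5*n - 5*y)
g = -4 (g = -4*(6 - 5) = -4*1 = -4)
(g - 15)*q(1, 7) = (-4 - 15)*(-5*1 - 5*7) = -19*(-5 - 35) = -19*(-40) = 760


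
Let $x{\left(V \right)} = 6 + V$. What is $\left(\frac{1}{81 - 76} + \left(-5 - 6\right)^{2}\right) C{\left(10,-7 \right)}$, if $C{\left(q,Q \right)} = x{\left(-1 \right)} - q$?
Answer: $-606$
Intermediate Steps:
$C{\left(q,Q \right)} = 5 - q$ ($C{\left(q,Q \right)} = \left(6 - 1\right) - q = 5 - q$)
$\left(\frac{1}{81 - 76} + \left(-5 - 6\right)^{2}\right) C{\left(10,-7 \right)} = \left(\frac{1}{81 - 76} + \left(-5 - 6\right)^{2}\right) \left(5 - 10\right) = \left(\frac{1}{5} + \left(-11\right)^{2}\right) \left(5 - 10\right) = \left(\frac{1}{5} + 121\right) \left(-5\right) = \frac{606}{5} \left(-5\right) = -606$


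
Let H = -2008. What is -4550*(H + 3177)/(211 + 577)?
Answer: -2659475/394 ≈ -6749.9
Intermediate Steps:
-4550*(H + 3177)/(211 + 577) = -4550*(-2008 + 3177)/(211 + 577) = -4550/(788/1169) = -4550/(788*(1/1169)) = -4550/788/1169 = -4550*1169/788 = -2659475/394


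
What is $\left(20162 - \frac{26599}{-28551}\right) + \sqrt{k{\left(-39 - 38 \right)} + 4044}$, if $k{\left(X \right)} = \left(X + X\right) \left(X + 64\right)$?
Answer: $\frac{575671861}{28551} + \sqrt{6046} \approx 20241.0$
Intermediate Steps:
$k{\left(X \right)} = 2 X \left(64 + X\right)$
$\left(20162 - \frac{26599}{-28551}\right) + \sqrt{k{\left(-39 - 38 \right)} + 4044} = \left(20162 - \frac{26599}{-28551}\right) + \sqrt{2 \left(-39 - 38\right) \left(64 - 77\right) + 4044} = \left(20162 - - \frac{26599}{28551}\right) + \sqrt{2 \left(-39 - 38\right) \left(64 - 77\right) + 4044} = \left(20162 + \frac{26599}{28551}\right) + \sqrt{2 \left(-77\right) \left(64 - 77\right) + 4044} = \frac{575671861}{28551} + \sqrt{2 \left(-77\right) \left(-13\right) + 4044} = \frac{575671861}{28551} + \sqrt{2002 + 4044} = \frac{575671861}{28551} + \sqrt{6046}$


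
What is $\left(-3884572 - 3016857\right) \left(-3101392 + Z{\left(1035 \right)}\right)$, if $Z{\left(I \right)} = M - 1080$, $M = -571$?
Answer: $21415430948447$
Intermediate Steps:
$Z{\left(I \right)} = -1651$ ($Z{\left(I \right)} = -571 - 1080 = -1651$)
$\left(-3884572 - 3016857\right) \left(-3101392 + Z{\left(1035 \right)}\right) = \left(-3884572 - 3016857\right) \left(-3101392 - 1651\right) = \left(-6901429\right) \left(-3103043\right) = 21415430948447$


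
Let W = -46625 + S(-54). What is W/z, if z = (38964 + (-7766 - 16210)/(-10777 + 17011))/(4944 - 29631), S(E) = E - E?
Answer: 15945621315/539728 ≈ 29544.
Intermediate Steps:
S(E) = 0
z = -13493200/8549931 (z = (38964 - 23976/6234)/(-24687) = (38964 - 23976*1/6234)*(-1/24687) = (38964 - 3996/1039)*(-1/24687) = (40479600/1039)*(-1/24687) = -13493200/8549931 ≈ -1.5782)
W = -46625 (W = -46625 + 0 = -46625)
W/z = -46625/(-13493200/8549931) = -46625*(-8549931/13493200) = 15945621315/539728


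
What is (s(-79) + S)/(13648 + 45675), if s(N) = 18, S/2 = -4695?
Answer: -852/5393 ≈ -0.15798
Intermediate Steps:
S = -9390 (S = 2*(-4695) = -9390)
(s(-79) + S)/(13648 + 45675) = (18 - 9390)/(13648 + 45675) = -9372/59323 = -9372*1/59323 = -852/5393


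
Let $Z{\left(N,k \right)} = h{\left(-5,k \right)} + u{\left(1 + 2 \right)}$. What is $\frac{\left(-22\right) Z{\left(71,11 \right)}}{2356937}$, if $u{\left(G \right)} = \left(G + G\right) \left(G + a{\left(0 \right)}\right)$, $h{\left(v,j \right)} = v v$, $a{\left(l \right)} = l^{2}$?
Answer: $- \frac{86}{214267} \approx -0.00040137$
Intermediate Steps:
$h{\left(v,j \right)} = v^{2}$
$u{\left(G \right)} = 2 G^{2}$ ($u{\left(G \right)} = \left(G + G\right) \left(G + 0^{2}\right) = 2 G \left(G + 0\right) = 2 G G = 2 G^{2}$)
$Z{\left(N,k \right)} = 43$ ($Z{\left(N,k \right)} = \left(-5\right)^{2} + 2 \left(1 + 2\right)^{2} = 25 + 2 \cdot 3^{2} = 25 + 2 \cdot 9 = 25 + 18 = 43$)
$\frac{\left(-22\right) Z{\left(71,11 \right)}}{2356937} = \frac{\left(-22\right) 43}{2356937} = \left(-946\right) \frac{1}{2356937} = - \frac{86}{214267}$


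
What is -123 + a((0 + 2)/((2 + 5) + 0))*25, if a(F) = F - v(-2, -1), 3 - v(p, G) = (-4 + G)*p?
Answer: 414/7 ≈ 59.143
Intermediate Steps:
v(p, G) = 3 - p*(-4 + G) (v(p, G) = 3 - (-4 + G)*p = 3 - p*(-4 + G))
a(F) = 7 + F (a(F) = F - (3 + 4*(-2) - 1*(-1)*(-2)) = F - (3 - 8 - 2) = F - 1*(-7) = F + 7 = 7 + F)
-123 + a((0 + 2)/((2 + 5) + 0))*25 = -123 + (7 + (0 + 2)/((2 + 5) + 0))*25 = -123 + (7 + 2/(7 + 0))*25 = -123 + (7 + 2/7)*25 = -123 + (51/7)*25 = -123 + 1275/7 = 414/7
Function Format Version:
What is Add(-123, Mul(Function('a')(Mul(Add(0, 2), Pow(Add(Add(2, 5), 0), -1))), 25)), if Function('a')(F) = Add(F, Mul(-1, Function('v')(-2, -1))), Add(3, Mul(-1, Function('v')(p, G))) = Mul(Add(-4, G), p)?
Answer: Rational(414, 7) ≈ 59.143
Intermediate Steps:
Function('v')(p, G) = Add(3, Mul(-1, p, Add(-4, G))) (Function('v')(p, G) = Add(3, Mul(-1, Mul(Add(-4, G), p))) = Add(3, Mul(-1, Mul(p, Add(-4, G)))) = Add(3, Mul(-1, p, Add(-4, G))))
Function('a')(F) = Add(7, F) (Function('a')(F) = Add(F, Mul(-1, Add(3, Mul(4, -2), Mul(-1, -1, -2)))) = Add(F, Mul(-1, Add(3, -8, -2))) = Add(F, Mul(-1, -7)) = Add(F, 7) = Add(7, F))
Add(-123, Mul(Function('a')(Mul(Add(0, 2), Pow(Add(Add(2, 5), 0), -1))), 25)) = Add(-123, Mul(Add(7, Mul(Add(0, 2), Pow(Add(Add(2, 5), 0), -1))), 25)) = Add(-123, Mul(Add(7, Mul(2, Pow(Add(7, 0), -1))), 25)) = Add(-123, Mul(Add(7, Mul(2, Pow(7, -1))), 25)) = Add(-123, Mul(Add(7, Mul(2, Rational(1, 7))), 25)) = Add(-123, Mul(Add(7, Rational(2, 7)), 25)) = Add(-123, Mul(Rational(51, 7), 25)) = Add(-123, Rational(1275, 7)) = Rational(414, 7)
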